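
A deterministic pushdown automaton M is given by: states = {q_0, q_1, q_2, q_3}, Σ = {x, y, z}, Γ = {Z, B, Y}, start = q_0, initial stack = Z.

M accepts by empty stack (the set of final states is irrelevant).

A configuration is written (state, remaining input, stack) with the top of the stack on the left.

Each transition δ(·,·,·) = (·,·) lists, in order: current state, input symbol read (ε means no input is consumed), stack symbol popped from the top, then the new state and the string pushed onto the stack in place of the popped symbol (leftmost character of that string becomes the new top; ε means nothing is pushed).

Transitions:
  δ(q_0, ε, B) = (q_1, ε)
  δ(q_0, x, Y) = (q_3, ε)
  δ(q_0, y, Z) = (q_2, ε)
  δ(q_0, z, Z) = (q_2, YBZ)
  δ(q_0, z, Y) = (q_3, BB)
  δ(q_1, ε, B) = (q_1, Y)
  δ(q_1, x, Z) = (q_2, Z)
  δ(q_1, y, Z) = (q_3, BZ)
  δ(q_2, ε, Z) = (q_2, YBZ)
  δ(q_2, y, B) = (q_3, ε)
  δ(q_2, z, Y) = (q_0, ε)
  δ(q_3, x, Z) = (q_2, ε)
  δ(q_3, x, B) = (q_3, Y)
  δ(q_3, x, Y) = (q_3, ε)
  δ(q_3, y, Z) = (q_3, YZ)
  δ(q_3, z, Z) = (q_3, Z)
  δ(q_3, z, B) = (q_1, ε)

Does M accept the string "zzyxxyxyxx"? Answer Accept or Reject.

(q_0, zzyxxyxyxx, Z)
  read z, top Z: go to q_2, push YBZ → (q_2, zyxxyxyxx, YBZ)
  read z, top Y: go to q_0, push ε → (q_0, yxxyxyxx, BZ)
  ε-move, top B: go to q_1, push ε → (q_1, yxxyxyxx, Z)
  read y, top Z: go to q_3, push BZ → (q_3, xxyxyxx, BZ)
  read x, top B: go to q_3, push Y → (q_3, xyxyxx, YZ)
  read x, top Y: go to q_3, push ε → (q_3, yxyxx, Z)
  read y, top Z: go to q_3, push YZ → (q_3, xyxx, YZ)
  read x, top Y: go to q_3, push ε → (q_3, yxx, Z)
  read y, top Z: go to q_3, push YZ → (q_3, xx, YZ)
  read x, top Y: go to q_3, push ε → (q_3, x, Z)
  read x, top Z: go to q_2, push ε → (q_2, ε, ε)
All input consumed and the stack is empty.

Accept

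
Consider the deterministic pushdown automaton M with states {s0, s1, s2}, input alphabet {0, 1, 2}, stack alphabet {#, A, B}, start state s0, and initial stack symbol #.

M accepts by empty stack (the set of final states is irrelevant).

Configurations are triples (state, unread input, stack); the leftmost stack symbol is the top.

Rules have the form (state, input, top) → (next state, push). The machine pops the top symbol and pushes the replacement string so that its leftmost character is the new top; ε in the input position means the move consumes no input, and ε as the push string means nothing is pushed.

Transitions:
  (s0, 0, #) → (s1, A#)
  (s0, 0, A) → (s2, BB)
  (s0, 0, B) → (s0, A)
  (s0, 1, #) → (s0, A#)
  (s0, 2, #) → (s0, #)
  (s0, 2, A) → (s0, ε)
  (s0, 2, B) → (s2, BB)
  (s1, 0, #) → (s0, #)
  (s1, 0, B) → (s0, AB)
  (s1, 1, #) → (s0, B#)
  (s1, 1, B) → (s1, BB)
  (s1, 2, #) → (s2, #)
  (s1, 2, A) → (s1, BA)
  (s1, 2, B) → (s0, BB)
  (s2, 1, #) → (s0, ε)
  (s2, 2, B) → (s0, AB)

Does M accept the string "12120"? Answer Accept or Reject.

Reject

(s0, 12120, #) ⊢ (s0, 2120, A#) ⊢ (s0, 120, #) ⊢ (s0, 20, A#) ⊢ (s0, 0, #) ⊢ (s1, ε, A#)
All input consumed; stack is A#, not empty, and no further ε-move applies.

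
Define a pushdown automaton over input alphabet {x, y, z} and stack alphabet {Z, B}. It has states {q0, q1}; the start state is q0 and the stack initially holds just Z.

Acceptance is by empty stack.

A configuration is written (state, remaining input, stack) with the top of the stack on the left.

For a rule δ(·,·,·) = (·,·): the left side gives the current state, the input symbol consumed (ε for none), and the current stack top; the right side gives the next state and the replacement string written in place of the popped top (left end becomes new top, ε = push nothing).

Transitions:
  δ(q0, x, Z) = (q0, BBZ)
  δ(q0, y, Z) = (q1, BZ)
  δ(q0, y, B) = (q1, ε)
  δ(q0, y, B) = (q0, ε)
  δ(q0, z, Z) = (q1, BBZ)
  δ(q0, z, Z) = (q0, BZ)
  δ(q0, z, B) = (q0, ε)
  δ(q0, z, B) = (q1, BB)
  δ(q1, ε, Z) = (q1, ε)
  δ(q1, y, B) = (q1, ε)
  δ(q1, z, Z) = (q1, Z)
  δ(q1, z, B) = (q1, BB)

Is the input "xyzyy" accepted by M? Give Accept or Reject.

One accepting computation: (q0, xyzyy, Z) ⊢ (q0, yzyy, BBZ) ⊢ (q1, zyy, BZ) ⊢ (q1, yy, BBZ) ⊢ (q1, y, BZ) ⊢ (q1, ε, Z) ⊢ (q1, ε, ε)
All input consumed and the stack is empty.

Accept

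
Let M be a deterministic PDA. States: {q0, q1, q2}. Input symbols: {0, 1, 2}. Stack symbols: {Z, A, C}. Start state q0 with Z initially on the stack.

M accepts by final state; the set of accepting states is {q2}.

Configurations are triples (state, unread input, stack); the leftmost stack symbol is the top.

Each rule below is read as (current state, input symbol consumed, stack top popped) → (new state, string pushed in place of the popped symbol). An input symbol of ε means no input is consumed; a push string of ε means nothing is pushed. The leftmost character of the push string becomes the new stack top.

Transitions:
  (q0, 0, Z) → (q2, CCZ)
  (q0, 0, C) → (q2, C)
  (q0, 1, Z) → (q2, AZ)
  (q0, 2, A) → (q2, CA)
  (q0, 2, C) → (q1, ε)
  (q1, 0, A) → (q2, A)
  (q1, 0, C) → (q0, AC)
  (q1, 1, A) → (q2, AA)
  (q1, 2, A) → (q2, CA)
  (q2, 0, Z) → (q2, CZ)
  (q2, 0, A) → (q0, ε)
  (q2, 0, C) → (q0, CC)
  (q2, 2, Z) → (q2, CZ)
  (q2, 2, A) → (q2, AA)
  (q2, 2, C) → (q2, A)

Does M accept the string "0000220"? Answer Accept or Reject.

Reject

(q0, 0000220, Z) ⊢ (q2, 000220, CCZ) ⊢ (q0, 00220, CCCZ) ⊢ (q2, 0220, CCCZ) ⊢ (q0, 220, CCCCZ) ⊢ (q1, 20, CCCZ)
No transition applies at (q1, 20, CCCZ); input not fully consumed.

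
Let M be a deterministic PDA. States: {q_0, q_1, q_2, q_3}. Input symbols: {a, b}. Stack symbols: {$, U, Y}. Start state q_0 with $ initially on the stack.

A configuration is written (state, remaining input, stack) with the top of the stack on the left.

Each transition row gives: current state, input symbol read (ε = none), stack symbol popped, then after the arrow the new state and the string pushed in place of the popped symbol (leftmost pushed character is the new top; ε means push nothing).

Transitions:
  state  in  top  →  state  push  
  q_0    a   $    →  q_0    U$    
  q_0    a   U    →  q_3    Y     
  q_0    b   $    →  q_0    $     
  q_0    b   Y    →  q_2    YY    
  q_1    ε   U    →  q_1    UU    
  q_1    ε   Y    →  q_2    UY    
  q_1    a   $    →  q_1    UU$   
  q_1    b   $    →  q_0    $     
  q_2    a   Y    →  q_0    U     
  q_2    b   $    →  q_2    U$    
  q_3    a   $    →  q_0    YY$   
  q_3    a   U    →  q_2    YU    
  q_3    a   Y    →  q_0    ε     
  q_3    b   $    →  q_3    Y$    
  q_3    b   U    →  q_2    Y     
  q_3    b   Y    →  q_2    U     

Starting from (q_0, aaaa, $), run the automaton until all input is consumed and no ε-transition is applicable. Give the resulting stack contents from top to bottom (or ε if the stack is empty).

(q_0, aaaa, $)
  read a, top $: go to q_0, push U$ → (q_0, aaa, U$)
  read a, top U: go to q_3, push Y → (q_3, aa, Y$)
  read a, top Y: go to q_0, push ε → (q_0, a, $)
  read a, top $: go to q_0, push U$ → (q_0, ε, U$)
All input consumed in state q_0 with stack U$.

U$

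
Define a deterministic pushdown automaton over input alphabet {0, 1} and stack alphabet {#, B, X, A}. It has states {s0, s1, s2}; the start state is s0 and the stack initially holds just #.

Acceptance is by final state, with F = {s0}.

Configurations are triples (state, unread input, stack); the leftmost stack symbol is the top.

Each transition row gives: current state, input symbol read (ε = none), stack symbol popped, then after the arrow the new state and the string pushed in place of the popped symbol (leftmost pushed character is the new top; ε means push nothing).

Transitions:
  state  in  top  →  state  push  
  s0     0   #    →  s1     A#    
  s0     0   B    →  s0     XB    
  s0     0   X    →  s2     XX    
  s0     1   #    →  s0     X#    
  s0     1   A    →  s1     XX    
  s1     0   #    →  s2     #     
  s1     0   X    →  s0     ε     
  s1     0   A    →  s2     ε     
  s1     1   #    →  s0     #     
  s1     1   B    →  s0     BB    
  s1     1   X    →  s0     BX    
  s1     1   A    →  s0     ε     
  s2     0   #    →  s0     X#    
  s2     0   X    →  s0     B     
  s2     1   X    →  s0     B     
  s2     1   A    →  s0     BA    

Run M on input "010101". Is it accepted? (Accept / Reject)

Accept

(s0, 010101, #)
  read 0, top #: go to s1, push A# → (s1, 10101, A#)
  read 1, top A: go to s0, push ε → (s0, 0101, #)
  read 0, top #: go to s1, push A# → (s1, 101, A#)
  read 1, top A: go to s0, push ε → (s0, 01, #)
  read 0, top #: go to s1, push A# → (s1, 1, A#)
  read 1, top A: go to s0, push ε → (s0, ε, #)
All input consumed; state s0 ∈ F.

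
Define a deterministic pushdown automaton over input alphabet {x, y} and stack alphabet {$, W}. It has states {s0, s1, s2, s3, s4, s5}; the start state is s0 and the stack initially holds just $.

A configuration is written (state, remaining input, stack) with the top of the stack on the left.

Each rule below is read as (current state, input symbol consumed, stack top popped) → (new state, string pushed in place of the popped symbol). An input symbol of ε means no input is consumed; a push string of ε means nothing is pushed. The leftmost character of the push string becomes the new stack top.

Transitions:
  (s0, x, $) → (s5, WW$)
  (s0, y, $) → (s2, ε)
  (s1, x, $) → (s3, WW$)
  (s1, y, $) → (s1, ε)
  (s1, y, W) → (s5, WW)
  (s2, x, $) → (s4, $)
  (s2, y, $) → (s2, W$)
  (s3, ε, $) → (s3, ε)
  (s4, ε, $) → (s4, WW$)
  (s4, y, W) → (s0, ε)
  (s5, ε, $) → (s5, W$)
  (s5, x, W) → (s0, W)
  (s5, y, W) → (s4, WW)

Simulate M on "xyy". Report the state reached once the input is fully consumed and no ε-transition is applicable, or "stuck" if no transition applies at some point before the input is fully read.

(s0, xyy, $)
  read x, top $: go to s5, push WW$ → (s5, yy, WW$)
  read y, top W: go to s4, push WW → (s4, y, WWW$)
  read y, top W: go to s0, push ε → (s0, ε, WW$)
All input consumed; M is in state s0.

s0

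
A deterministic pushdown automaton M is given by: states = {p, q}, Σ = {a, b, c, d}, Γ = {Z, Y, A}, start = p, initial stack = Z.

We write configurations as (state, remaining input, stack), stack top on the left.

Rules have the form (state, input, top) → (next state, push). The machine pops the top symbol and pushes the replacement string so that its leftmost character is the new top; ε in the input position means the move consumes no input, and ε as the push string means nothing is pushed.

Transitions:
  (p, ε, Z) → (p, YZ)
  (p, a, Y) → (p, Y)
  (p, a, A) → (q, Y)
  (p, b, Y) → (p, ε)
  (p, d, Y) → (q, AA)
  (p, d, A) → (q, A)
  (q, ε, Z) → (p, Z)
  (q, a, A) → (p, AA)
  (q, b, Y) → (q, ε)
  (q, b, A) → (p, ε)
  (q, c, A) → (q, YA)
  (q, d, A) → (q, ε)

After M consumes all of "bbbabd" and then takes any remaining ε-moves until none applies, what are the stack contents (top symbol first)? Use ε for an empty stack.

(p, bbbabd, Z) ⊢ (p, bbbabd, YZ) ⊢ (p, bbabd, Z) ⊢ (p, bbabd, YZ) ⊢ (p, babd, Z) ⊢ (p, babd, YZ) ⊢ (p, abd, Z) ⊢ (p, abd, YZ) ⊢ (p, bd, YZ) ⊢ (p, d, Z) ⊢ (p, d, YZ) ⊢ (q, ε, AAZ)
All input consumed in state q with stack AAZ.

AAZ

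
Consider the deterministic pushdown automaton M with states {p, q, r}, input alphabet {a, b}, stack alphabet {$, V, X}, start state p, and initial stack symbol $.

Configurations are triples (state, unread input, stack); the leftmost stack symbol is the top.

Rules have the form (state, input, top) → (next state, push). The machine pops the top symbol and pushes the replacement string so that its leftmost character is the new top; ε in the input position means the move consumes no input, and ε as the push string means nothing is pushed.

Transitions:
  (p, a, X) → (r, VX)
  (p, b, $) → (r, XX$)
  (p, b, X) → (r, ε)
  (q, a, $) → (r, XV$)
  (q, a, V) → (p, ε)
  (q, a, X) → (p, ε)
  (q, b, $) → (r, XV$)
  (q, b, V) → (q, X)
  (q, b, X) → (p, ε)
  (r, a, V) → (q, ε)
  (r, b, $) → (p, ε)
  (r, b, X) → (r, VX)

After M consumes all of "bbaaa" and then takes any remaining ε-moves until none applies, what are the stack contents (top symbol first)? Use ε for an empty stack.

(p, bbaaa, $) ⊢ (r, baaa, XX$) ⊢ (r, aaa, VXX$) ⊢ (q, aa, XX$) ⊢ (p, a, X$) ⊢ (r, ε, VX$)
All input consumed in state r with stack VX$.

VX$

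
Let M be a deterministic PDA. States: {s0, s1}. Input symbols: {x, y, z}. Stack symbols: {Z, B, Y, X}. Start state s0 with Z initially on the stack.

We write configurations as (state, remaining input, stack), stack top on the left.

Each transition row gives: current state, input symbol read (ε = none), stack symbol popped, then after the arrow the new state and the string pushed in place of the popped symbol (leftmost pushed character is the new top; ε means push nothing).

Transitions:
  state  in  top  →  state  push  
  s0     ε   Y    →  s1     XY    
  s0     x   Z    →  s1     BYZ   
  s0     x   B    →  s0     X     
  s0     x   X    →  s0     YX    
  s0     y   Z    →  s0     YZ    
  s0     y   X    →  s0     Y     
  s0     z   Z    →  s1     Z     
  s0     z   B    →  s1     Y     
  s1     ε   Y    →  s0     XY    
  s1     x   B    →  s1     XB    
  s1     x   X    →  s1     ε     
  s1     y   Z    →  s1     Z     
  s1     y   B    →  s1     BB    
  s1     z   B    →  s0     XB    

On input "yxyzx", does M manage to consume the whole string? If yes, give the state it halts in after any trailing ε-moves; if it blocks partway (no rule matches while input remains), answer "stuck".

(s0, yxyzx, Z)
  read y, top Z: go to s0, push YZ → (s0, xyzx, YZ)
  ε-move, top Y: go to s1, push XY → (s1, xyzx, XYZ)
  read x, top X: go to s1, push ε → (s1, yzx, YZ)
  ε-move, top Y: go to s0, push XY → (s0, yzx, XYZ)
  read y, top X: go to s0, push Y → (s0, zx, YYZ)
  ε-move, top Y: go to s1, push XY → (s1, zx, XYYZ)
No transition for (s1, z, top X); M blocks with input zx remaining.

stuck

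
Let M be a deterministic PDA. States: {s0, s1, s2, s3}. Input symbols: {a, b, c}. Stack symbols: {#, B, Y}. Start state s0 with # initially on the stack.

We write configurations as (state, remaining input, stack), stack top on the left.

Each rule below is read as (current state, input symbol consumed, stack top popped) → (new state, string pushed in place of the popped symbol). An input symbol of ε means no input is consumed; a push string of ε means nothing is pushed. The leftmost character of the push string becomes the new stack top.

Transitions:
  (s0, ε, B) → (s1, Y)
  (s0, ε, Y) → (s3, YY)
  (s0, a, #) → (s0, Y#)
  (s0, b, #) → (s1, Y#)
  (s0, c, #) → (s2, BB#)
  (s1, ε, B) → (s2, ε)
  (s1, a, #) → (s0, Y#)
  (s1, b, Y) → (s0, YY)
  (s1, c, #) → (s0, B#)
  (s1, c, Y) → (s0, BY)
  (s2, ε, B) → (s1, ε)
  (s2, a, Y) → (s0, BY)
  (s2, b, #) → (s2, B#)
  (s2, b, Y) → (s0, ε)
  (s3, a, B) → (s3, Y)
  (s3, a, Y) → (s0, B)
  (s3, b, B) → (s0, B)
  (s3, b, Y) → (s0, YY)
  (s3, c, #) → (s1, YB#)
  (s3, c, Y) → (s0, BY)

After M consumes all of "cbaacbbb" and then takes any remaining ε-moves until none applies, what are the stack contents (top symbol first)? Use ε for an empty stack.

(s0, cbaacbbb, #)
  read c, top #: go to s2, push BB# → (s2, baacbbb, BB#)
  ε-move, top B: go to s1, push ε → (s1, baacbbb, B#)
  ε-move, top B: go to s2, push ε → (s2, baacbbb, #)
  read b, top #: go to s2, push B# → (s2, aacbbb, B#)
  ε-move, top B: go to s1, push ε → (s1, aacbbb, #)
  read a, top #: go to s0, push Y# → (s0, acbbb, Y#)
  ε-move, top Y: go to s3, push YY → (s3, acbbb, YY#)
  read a, top Y: go to s0, push B → (s0, cbbb, BY#)
  ε-move, top B: go to s1, push Y → (s1, cbbb, YY#)
  read c, top Y: go to s0, push BY → (s0, bbb, BYY#)
  ε-move, top B: go to s1, push Y → (s1, bbb, YYY#)
  read b, top Y: go to s0, push YY → (s0, bb, YYYY#)
  ε-move, top Y: go to s3, push YY → (s3, bb, YYYYY#)
  read b, top Y: go to s0, push YY → (s0, b, YYYYYY#)
  ε-move, top Y: go to s3, push YY → (s3, b, YYYYYYY#)
  read b, top Y: go to s0, push YY → (s0, ε, YYYYYYYY#)
  ε-move, top Y: go to s3, push YY → (s3, ε, YYYYYYYYY#)
All input consumed in state s3 with stack YYYYYYYYY#.

YYYYYYYYY#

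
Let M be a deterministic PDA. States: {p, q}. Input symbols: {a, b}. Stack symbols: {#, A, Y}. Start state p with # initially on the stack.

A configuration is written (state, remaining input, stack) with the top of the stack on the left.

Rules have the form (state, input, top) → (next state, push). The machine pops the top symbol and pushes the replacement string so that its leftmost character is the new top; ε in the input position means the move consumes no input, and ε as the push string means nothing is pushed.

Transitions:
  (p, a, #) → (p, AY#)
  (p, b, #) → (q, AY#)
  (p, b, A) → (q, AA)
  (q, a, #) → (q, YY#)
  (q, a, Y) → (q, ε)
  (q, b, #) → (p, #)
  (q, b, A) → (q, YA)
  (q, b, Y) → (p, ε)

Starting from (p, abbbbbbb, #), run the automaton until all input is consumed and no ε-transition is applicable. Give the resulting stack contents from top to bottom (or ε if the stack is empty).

AAAAY#

(p, abbbbbbb, #)
  read a, top #: go to p, push AY# → (p, bbbbbbb, AY#)
  read b, top A: go to q, push AA → (q, bbbbbb, AAY#)
  read b, top A: go to q, push YA → (q, bbbbb, YAAY#)
  read b, top Y: go to p, push ε → (p, bbbb, AAY#)
  read b, top A: go to q, push AA → (q, bbb, AAAY#)
  read b, top A: go to q, push YA → (q, bb, YAAAY#)
  read b, top Y: go to p, push ε → (p, b, AAAY#)
  read b, top A: go to q, push AA → (q, ε, AAAAY#)
All input consumed in state q with stack AAAAY#.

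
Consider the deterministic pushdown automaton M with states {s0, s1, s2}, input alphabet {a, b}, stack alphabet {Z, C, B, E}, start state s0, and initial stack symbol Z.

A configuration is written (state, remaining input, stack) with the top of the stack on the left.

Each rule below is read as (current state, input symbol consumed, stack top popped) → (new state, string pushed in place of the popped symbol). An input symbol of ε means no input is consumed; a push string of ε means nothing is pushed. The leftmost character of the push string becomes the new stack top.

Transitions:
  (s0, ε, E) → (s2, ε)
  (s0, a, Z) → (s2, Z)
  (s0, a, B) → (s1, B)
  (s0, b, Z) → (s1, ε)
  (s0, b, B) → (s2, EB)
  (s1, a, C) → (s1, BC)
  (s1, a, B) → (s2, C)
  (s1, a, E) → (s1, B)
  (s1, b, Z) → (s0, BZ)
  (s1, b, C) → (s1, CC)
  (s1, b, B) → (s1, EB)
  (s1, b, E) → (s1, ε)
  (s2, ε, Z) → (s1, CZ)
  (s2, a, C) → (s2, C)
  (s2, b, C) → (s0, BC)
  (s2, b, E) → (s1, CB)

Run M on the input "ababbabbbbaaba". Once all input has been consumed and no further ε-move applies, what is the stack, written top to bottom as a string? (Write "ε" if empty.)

(s0, ababbabbbbaaba, Z) ⊢ (s2, babbabbbbaaba, Z) ⊢ (s1, babbabbbbaaba, CZ) ⊢ (s1, abbabbbbaaba, CCZ) ⊢ (s1, bbabbbbaaba, BCCZ) ⊢ (s1, babbbbaaba, EBCCZ) ⊢ (s1, abbbbaaba, BCCZ) ⊢ (s2, bbbbaaba, CCCZ) ⊢ (s0, bbbaaba, BCCCZ) ⊢ (s2, bbaaba, EBCCCZ) ⊢ (s1, baaba, CBBCCCZ) ⊢ (s1, aaba, CCBBCCCZ) ⊢ (s1, aba, BCCBBCCCZ) ⊢ (s2, ba, CCCBBCCCZ) ⊢ (s0, a, BCCCBBCCCZ) ⊢ (s1, ε, BCCCBBCCCZ)
All input consumed in state s1 with stack BCCCBBCCCZ.

BCCCBBCCCZ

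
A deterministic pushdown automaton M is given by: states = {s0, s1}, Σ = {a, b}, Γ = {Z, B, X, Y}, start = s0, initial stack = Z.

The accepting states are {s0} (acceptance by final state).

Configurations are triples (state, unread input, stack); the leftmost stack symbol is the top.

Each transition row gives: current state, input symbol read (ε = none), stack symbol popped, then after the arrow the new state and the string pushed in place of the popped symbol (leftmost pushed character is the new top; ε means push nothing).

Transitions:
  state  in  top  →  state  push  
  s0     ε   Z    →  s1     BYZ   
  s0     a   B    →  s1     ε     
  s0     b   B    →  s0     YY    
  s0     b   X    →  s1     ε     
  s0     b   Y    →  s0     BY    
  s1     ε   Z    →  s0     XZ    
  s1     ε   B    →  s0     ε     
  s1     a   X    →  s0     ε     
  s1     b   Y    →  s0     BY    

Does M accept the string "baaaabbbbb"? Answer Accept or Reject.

(s0, baaaabbbbb, Z)
  ε-move, top Z: go to s1, push BYZ → (s1, baaaabbbbb, BYZ)
  ε-move, top B: go to s0, push ε → (s0, baaaabbbbb, YZ)
  read b, top Y: go to s0, push BY → (s0, aaaabbbbb, BYZ)
  read a, top B: go to s1, push ε → (s1, aaabbbbb, YZ)
No transition applies at (s1, aaabbbbb, YZ); input not fully consumed.

Reject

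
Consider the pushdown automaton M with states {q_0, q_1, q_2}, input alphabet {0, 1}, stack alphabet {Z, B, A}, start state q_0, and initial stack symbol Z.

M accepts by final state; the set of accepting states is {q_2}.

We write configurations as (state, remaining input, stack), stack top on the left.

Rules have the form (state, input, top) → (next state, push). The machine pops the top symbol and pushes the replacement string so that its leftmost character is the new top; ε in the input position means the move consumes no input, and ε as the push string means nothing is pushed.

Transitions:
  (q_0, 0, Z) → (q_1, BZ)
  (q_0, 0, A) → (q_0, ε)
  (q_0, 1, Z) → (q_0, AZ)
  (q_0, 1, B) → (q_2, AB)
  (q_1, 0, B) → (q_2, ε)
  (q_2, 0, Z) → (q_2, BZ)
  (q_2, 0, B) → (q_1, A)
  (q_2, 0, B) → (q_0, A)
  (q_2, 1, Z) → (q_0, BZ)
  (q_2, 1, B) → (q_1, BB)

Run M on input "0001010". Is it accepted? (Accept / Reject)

One accepting computation: (q_0, 0001010, Z) ⊢ (q_1, 001010, BZ) ⊢ (q_2, 01010, Z) ⊢ (q_2, 1010, BZ) ⊢ (q_1, 010, BBZ) ⊢ (q_2, 10, BZ) ⊢ (q_1, 0, BBZ) ⊢ (q_2, ε, BZ)
All input consumed and state q_2 ∈ F.

Accept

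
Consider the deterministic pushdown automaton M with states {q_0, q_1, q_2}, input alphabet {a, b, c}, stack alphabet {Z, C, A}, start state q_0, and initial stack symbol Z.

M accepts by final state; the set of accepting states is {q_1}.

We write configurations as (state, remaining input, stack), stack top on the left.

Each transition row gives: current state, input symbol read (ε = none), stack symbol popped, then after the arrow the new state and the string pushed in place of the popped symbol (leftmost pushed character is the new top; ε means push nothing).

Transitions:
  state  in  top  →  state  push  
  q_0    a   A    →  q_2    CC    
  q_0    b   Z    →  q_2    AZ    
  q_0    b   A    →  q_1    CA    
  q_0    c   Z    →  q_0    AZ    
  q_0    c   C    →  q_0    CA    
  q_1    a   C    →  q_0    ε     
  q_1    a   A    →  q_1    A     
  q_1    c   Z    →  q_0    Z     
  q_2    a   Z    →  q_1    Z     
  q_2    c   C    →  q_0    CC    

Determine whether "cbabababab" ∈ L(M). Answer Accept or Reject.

(q_0, cbabababab, Z)
  read c, top Z: go to q_0, push AZ → (q_0, babababab, AZ)
  read b, top A: go to q_1, push CA → (q_1, abababab, CAZ)
  read a, top C: go to q_0, push ε → (q_0, bababab, AZ)
  read b, top A: go to q_1, push CA → (q_1, ababab, CAZ)
  read a, top C: go to q_0, push ε → (q_0, babab, AZ)
  read b, top A: go to q_1, push CA → (q_1, abab, CAZ)
  read a, top C: go to q_0, push ε → (q_0, bab, AZ)
  read b, top A: go to q_1, push CA → (q_1, ab, CAZ)
  read a, top C: go to q_0, push ε → (q_0, b, AZ)
  read b, top A: go to q_1, push CA → (q_1, ε, CAZ)
All input consumed; state q_1 ∈ F.

Accept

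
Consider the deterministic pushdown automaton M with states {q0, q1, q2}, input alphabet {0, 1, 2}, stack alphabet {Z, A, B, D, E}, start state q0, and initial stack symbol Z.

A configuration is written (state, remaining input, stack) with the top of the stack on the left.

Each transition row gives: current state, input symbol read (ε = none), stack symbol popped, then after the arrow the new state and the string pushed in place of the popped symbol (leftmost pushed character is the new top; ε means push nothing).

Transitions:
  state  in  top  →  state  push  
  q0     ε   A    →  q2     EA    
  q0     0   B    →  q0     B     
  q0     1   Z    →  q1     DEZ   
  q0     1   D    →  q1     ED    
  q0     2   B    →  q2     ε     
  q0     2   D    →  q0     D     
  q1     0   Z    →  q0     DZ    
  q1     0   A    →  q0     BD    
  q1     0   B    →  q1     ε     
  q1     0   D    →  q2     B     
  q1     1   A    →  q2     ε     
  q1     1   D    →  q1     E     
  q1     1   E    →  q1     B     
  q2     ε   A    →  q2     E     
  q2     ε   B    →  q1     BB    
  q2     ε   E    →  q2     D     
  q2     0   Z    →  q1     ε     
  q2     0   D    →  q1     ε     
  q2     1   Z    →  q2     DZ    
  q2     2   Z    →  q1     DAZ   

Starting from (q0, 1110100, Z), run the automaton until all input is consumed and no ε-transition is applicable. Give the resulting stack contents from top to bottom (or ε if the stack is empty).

(q0, 1110100, Z) ⊢ (q1, 110100, DEZ) ⊢ (q1, 10100, EEZ) ⊢ (q1, 0100, BEZ) ⊢ (q1, 100, EZ) ⊢ (q1, 00, BZ) ⊢ (q1, 0, Z) ⊢ (q0, ε, DZ)
All input consumed in state q0 with stack DZ.

DZ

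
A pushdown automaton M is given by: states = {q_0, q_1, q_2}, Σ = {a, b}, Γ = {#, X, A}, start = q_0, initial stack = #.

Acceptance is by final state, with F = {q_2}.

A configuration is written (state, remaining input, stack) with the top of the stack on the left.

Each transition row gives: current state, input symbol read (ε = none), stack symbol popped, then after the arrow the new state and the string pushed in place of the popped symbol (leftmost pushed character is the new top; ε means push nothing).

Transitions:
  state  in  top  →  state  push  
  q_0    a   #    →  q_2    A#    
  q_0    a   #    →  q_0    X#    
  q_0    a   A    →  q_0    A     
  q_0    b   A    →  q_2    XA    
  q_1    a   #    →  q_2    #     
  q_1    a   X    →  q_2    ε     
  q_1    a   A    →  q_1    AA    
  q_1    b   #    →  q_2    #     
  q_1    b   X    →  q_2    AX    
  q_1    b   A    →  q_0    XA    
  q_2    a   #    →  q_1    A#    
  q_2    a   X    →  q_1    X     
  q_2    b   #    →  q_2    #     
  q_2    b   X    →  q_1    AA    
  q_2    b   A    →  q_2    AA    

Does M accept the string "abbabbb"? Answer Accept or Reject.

No computation consumes all input and reaches a final state.

Reject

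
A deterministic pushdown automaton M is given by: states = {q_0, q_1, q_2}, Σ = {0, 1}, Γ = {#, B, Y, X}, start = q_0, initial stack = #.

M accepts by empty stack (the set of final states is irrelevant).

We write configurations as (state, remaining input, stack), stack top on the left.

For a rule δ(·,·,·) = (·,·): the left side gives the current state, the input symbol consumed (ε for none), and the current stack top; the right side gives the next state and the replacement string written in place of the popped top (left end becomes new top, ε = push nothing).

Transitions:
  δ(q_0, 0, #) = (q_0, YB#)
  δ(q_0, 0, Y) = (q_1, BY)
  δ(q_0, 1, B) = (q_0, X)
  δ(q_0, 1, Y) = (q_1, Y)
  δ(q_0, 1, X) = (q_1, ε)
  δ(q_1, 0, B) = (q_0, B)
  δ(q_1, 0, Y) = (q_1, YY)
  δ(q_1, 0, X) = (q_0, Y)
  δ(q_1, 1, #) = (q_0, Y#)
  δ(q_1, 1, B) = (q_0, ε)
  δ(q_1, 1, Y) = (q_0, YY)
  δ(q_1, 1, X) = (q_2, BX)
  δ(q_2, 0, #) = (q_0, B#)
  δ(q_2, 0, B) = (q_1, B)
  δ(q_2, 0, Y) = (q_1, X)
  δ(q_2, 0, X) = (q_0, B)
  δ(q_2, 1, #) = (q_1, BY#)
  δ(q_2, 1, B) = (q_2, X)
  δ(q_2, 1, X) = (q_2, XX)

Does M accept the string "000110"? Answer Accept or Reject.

Reject

(q_0, 000110, #)
  read 0, top #: go to q_0, push YB# → (q_0, 00110, YB#)
  read 0, top Y: go to q_1, push BY → (q_1, 0110, BYB#)
  read 0, top B: go to q_0, push B → (q_0, 110, BYB#)
  read 1, top B: go to q_0, push X → (q_0, 10, XYB#)
  read 1, top X: go to q_1, push ε → (q_1, 0, YB#)
  read 0, top Y: go to q_1, push YY → (q_1, ε, YYB#)
All input consumed; stack is YYB#, not empty, and no further ε-move applies.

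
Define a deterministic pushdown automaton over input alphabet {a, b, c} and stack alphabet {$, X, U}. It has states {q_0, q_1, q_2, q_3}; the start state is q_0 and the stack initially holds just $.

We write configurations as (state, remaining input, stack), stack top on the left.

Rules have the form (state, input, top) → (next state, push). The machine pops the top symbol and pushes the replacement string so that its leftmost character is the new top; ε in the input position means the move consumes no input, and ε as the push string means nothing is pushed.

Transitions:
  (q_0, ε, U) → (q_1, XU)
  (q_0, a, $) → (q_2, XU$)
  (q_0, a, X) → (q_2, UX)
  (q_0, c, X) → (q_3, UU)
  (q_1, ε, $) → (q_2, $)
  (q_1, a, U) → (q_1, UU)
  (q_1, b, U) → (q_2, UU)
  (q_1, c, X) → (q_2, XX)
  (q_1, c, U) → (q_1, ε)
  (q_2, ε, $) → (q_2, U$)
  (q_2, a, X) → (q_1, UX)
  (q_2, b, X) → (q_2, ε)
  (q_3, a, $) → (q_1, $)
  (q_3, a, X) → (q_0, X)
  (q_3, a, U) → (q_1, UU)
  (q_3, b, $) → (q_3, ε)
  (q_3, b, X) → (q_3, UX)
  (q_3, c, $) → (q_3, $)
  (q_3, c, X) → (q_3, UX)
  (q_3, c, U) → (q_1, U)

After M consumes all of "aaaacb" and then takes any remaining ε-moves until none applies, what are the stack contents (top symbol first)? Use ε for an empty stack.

(q_0, aaaacb, $)
  read a, top $: go to q_2, push XU$ → (q_2, aaacb, XU$)
  read a, top X: go to q_1, push UX → (q_1, aacb, UXU$)
  read a, top U: go to q_1, push UU → (q_1, acb, UUXU$)
  read a, top U: go to q_1, push UU → (q_1, cb, UUUXU$)
  read c, top U: go to q_1, push ε → (q_1, b, UUXU$)
  read b, top U: go to q_2, push UU → (q_2, ε, UUUXU$)
All input consumed in state q_2 with stack UUUXU$.

UUUXU$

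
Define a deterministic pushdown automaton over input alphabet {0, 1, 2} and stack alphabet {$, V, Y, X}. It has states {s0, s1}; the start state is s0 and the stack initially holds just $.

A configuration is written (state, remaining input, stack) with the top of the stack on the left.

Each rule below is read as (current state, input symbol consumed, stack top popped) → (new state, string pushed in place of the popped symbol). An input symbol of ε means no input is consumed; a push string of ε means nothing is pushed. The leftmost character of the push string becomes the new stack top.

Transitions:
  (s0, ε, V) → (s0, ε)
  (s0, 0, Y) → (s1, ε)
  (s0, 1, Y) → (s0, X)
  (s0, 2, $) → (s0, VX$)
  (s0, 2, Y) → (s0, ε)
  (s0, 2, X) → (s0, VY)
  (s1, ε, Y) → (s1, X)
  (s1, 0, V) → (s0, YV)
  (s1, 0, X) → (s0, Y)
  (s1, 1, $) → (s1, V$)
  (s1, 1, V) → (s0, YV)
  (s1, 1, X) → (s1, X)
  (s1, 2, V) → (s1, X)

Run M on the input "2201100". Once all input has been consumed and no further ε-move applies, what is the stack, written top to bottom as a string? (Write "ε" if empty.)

YV$

(s0, 2201100, $) ⊢ (s0, 201100, VX$) ⊢ (s0, 201100, X$) ⊢ (s0, 01100, VY$) ⊢ (s0, 01100, Y$) ⊢ (s1, 1100, $) ⊢ (s1, 100, V$) ⊢ (s0, 00, YV$) ⊢ (s1, 0, V$) ⊢ (s0, ε, YV$)
All input consumed in state s0 with stack YV$.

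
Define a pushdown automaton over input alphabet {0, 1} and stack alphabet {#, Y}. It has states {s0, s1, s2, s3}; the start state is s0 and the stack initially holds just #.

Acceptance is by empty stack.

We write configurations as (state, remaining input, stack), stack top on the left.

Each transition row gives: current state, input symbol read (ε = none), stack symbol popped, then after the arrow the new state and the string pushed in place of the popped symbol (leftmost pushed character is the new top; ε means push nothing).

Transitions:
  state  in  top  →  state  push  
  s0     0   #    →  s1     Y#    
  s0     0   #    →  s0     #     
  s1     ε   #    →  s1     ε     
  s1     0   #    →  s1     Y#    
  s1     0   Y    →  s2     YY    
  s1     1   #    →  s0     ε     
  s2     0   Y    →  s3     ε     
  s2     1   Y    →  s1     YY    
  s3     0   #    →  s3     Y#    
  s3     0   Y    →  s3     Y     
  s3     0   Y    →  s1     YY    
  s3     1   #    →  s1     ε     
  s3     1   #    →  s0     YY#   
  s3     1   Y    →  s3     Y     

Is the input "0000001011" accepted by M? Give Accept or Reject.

No computation consumes all input and empties the stack.

Reject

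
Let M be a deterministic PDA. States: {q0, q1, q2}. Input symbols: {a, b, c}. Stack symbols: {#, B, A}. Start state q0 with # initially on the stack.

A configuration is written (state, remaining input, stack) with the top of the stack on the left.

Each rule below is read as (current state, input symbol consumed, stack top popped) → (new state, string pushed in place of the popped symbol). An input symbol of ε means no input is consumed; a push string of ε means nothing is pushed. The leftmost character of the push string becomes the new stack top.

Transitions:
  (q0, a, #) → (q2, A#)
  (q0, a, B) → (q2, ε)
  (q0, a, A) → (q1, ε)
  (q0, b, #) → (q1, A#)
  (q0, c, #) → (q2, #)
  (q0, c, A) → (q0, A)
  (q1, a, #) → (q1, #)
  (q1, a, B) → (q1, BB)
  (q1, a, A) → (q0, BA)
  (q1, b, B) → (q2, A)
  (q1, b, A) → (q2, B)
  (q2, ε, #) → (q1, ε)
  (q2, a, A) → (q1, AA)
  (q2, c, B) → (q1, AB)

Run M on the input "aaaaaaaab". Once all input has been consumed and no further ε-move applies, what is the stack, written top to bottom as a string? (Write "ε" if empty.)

BAAA#

(q0, aaaaaaaab, #)
  read a, top #: go to q2, push A# → (q2, aaaaaaab, A#)
  read a, top A: go to q1, push AA → (q1, aaaaaab, AA#)
  read a, top A: go to q0, push BA → (q0, aaaaab, BAA#)
  read a, top B: go to q2, push ε → (q2, aaaab, AA#)
  read a, top A: go to q1, push AA → (q1, aaab, AAA#)
  read a, top A: go to q0, push BA → (q0, aab, BAAA#)
  read a, top B: go to q2, push ε → (q2, ab, AAA#)
  read a, top A: go to q1, push AA → (q1, b, AAAA#)
  read b, top A: go to q2, push B → (q2, ε, BAAA#)
All input consumed in state q2 with stack BAAA#.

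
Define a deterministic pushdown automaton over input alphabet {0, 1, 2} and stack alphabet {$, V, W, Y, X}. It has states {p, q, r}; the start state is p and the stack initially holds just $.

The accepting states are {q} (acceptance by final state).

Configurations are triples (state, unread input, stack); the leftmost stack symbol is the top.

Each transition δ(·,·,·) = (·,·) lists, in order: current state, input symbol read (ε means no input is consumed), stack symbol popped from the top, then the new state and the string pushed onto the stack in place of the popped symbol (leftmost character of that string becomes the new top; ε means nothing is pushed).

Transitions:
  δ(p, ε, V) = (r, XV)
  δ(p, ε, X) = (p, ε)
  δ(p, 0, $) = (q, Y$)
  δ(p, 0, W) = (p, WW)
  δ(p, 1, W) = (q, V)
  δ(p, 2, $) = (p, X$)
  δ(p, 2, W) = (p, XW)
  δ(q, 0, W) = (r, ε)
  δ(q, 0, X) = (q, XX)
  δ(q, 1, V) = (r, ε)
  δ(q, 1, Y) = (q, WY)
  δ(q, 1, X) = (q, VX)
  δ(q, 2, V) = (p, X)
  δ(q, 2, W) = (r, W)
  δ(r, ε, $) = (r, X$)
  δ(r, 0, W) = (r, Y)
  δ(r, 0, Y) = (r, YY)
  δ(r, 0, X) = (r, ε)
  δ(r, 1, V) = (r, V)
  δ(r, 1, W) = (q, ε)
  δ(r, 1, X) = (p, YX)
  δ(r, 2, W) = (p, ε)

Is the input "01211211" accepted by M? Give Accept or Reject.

(p, 01211211, $)
  read 0, top $: go to q, push Y$ → (q, 1211211, Y$)
  read 1, top Y: go to q, push WY → (q, 211211, WY$)
  read 2, top W: go to r, push W → (r, 11211, WY$)
  read 1, top W: go to q, push ε → (q, 1211, Y$)
  read 1, top Y: go to q, push WY → (q, 211, WY$)
  read 2, top W: go to r, push W → (r, 11, WY$)
  read 1, top W: go to q, push ε → (q, 1, Y$)
  read 1, top Y: go to q, push WY → (q, ε, WY$)
All input consumed; state q ∈ F.

Accept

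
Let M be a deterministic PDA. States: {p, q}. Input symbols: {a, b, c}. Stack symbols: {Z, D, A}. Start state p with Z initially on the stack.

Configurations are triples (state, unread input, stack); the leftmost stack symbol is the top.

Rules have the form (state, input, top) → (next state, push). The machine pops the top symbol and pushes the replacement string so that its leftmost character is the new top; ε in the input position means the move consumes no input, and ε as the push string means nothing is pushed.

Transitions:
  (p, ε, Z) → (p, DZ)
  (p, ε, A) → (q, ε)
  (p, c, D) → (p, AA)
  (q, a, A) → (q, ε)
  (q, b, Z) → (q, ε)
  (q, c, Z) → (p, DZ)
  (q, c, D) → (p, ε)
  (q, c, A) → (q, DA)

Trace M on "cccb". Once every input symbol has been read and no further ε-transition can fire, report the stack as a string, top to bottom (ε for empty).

(p, cccb, Z) ⊢ (p, cccb, DZ) ⊢ (p, ccb, AAZ) ⊢ (q, ccb, AZ) ⊢ (q, cb, DAZ) ⊢ (p, b, AZ) ⊢ (q, b, Z) ⊢ (q, ε, ε)
All input consumed in state q with stack ε.

ε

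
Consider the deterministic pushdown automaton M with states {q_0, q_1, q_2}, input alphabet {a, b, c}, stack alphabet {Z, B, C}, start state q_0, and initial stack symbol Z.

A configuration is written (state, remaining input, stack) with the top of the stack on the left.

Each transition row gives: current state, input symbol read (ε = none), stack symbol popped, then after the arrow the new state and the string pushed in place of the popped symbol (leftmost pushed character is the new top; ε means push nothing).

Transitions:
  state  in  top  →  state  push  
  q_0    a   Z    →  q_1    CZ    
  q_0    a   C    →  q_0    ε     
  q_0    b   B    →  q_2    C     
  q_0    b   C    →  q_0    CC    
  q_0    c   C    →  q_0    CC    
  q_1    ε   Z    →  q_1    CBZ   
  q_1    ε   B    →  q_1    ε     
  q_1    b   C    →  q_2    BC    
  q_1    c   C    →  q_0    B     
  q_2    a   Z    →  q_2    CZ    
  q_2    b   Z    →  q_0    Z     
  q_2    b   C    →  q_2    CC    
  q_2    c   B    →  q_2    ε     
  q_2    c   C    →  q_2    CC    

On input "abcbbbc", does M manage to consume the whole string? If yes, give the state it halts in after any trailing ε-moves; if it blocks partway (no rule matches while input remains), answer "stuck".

(q_0, abcbbbc, Z)
  read a, top Z: go to q_1, push CZ → (q_1, bcbbbc, CZ)
  read b, top C: go to q_2, push BC → (q_2, cbbbc, BCZ)
  read c, top B: go to q_2, push ε → (q_2, bbbc, CZ)
  read b, top C: go to q_2, push CC → (q_2, bbc, CCZ)
  read b, top C: go to q_2, push CC → (q_2, bc, CCCZ)
  read b, top C: go to q_2, push CC → (q_2, c, CCCCZ)
  read c, top C: go to q_2, push CC → (q_2, ε, CCCCCZ)
All input consumed; M is in state q_2.

q_2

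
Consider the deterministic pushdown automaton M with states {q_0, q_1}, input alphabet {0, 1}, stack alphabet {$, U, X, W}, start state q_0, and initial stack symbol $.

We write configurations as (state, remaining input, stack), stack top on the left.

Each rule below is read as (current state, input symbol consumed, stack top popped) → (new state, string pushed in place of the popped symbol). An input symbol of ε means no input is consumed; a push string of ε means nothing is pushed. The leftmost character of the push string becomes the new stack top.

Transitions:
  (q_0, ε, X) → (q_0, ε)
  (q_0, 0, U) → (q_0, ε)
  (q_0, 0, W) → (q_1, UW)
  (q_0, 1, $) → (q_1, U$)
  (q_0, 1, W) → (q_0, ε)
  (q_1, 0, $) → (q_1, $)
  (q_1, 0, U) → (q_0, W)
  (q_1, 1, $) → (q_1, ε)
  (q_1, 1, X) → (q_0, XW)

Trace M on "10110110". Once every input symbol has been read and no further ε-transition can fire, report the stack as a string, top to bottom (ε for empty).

W$

(q_0, 10110110, $) ⊢ (q_1, 0110110, U$) ⊢ (q_0, 110110, W$) ⊢ (q_0, 10110, $) ⊢ (q_1, 0110, U$) ⊢ (q_0, 110, W$) ⊢ (q_0, 10, $) ⊢ (q_1, 0, U$) ⊢ (q_0, ε, W$)
All input consumed in state q_0 with stack W$.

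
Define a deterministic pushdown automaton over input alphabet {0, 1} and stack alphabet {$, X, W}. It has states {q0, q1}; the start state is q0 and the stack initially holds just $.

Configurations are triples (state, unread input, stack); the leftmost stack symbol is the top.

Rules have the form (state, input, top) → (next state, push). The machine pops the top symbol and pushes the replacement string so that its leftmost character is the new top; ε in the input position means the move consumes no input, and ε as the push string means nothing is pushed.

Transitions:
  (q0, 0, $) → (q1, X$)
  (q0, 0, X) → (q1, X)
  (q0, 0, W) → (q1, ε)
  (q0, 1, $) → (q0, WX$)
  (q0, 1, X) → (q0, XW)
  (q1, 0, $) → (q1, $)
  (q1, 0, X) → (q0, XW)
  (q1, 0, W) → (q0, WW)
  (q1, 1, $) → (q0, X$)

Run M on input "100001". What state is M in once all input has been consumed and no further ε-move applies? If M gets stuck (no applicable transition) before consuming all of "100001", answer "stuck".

(q0, 100001, $)
  read 1, top $: go to q0, push WX$ → (q0, 00001, WX$)
  read 0, top W: go to q1, push ε → (q1, 0001, X$)
  read 0, top X: go to q0, push XW → (q0, 001, XW$)
  read 0, top X: go to q1, push X → (q1, 01, XW$)
  read 0, top X: go to q0, push XW → (q0, 1, XWW$)
  read 1, top X: go to q0, push XW → (q0, ε, XWWW$)
All input consumed; M is in state q0.

q0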